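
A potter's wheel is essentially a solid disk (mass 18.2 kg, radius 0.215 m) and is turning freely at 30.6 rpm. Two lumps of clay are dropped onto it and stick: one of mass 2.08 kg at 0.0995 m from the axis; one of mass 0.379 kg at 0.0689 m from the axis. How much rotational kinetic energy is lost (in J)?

No external torque acts about the axis; L_before = L_after.
I_p = ½(18.2)(0.215)² = 0.4206 kg·m².
Added inertia Σmr² = (2.08)(0.0995)² + (0.379)(0.0689)² = 0.02239 kg·m²; I_f = 0.4206 + 0.02239 = 0.4430 kg·m².
ω_f = I_p ω_i / I_f = (0.4206)(30.6) / 0.4430 = 29.05 rpm.
KE_i = ½(0.4206)(3.204 rad/s)² = 2.160 J; KE_f = ½(0.4430)(3.042)² = 2.051 J.

energy lost ≈ 0.109 J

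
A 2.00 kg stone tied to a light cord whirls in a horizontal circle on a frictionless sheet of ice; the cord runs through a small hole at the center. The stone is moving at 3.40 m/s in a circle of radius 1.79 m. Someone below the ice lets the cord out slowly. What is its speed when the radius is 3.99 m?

v₂ ≈ 1.53 m/s

Central (radial) force ⇒ zero torque about the center ⇒ m v r is constant.
v₂ = v₁ r₁ / r₂ = (3.40)(1.79) / (3.99) = 1.525 m/s.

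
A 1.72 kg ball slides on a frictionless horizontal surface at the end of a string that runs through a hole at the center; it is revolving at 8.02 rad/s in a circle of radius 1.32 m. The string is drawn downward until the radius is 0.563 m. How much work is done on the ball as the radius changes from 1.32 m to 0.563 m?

W ≈ 433 J

No torque about the axis ⇒ m r₁² ω₁ = m r₂² ω₂.
ω₂ = ω₁ (r₁/r₂)² = (8.02)(1.32/0.563)² = 44.09 rad/s.
W = ΔKE = ½m(v₂² − v₁²) = 433.4 J.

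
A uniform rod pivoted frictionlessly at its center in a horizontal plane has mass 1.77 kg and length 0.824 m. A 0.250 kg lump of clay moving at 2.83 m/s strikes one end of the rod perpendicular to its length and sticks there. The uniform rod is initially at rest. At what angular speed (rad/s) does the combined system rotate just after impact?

About the pivot the impulsive forces during the collision are internal, so angular momentum about that axis is conserved.
I_p = (1/12)(1.77)(0.824)² = 0.1001 kg·m². Taking the sense of the lump of clay's angular momentum as positive, L_{lump} = m v R = (0.250)(2.83)(0.824/2) = 0.2915 kg·m²/s.
L_i = 0 + 0.2915 = 0.2915 kg·m²/s.
After sticking, I_f = I_p + m R² = 0.1001 + (0.250)(0.824/2)² = 0.1426 kg·m².
ω_f = L_i / I_f = 0.2915 / 0.1426 = 2.044 rad/s.

|ω_f| ≈ 2.04 rad/s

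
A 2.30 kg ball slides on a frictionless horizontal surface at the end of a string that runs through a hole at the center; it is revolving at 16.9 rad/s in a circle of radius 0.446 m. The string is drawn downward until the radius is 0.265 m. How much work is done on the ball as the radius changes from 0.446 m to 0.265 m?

W ≈ 120 J

The constraining force is radial, so m r² ω about the center is conserved.
ω₂ = ω₁ (r₁/r₂)² = (16.9)(0.446/0.265)² = 47.87 rad/s.
W = ΔKE = ½m(v₂² − v₁²) = 119.7 J.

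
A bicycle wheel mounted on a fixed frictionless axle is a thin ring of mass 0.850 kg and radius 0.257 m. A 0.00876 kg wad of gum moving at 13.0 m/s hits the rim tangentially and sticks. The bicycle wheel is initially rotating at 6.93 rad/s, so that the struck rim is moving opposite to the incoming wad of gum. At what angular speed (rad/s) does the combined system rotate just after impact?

About the axle the impulsive forces during the collision are internal, so angular momentum about that axis is conserved.
I_p = (0.850)(0.257)² = 0.05614 kg·m². Taking the sense of the wad of gum's angular momentum as positive, L_{wad} = m v R = (0.00876)(13.0)(0.257) = 0.02927 kg·m²/s.
L_i = −I_p ω_p + m v R = −(0.05614)(6.93) + 0.02927 = -0.3598 kg·m²/s.
After sticking, I_f = I_p + m R² = 0.05614 + (0.00876)(0.257)² = 0.05672 kg·m².
ω_f = L_i / I_f = -0.3598 / 0.05672 = -6.343 rad/s.

|ω_f| ≈ 6.34 rad/s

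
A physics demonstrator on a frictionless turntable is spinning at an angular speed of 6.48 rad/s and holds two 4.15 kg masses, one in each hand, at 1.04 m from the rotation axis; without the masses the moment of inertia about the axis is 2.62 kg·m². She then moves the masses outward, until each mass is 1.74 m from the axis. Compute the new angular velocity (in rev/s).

ω₂ ≈ 0.431 rev/s

Angular momentum about the spin axis is conserved since the torque about it is zero.
I₁ = 2.62 + 2(4.15)(1.04)² = 11.60 kg·m²; I₂ = 2.62 + 2(4.15)(1.74)² = 27.75 kg·m².
ω₂ = I₁ω₁ / I₂ = (11.60)(6.48 rad/s) / (27.75) = 2.708 rad/s = 0.4310 rev/s.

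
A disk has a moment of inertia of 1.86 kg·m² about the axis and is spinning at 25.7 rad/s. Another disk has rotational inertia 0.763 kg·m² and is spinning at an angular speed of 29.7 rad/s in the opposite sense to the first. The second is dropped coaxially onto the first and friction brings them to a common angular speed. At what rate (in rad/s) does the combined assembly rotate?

|ω_f| ≈ 9.58 rad/s

No external torque acts about the common axis, so total angular momentum is conserved.
Taking A's sense as positive: L = (1.860)(25.7) − (0.7630)(29.7) = 25.14 kg·m²·rad/s.
Combined I = 1.860 + 0.7630 = 2.623 kg·m².
ω_f = L / I = 25.14 / 2.623 = 9.585 rad/s.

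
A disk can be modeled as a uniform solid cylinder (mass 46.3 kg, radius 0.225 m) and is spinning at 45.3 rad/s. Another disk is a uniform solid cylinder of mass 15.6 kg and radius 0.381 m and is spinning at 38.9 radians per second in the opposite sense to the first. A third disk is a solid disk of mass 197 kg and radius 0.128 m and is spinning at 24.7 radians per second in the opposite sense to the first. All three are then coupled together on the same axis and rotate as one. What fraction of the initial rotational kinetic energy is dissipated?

fraction ≈ 0.953

The coupling torques are internal; angular momentum about the shared axis is conserved.
Moments of inertia: I_A = ½(46.3)(0.225)² = 1.172 kg·m²; I_B = ½(15.6)(0.381)² = 1.132 kg·m²; I_C = ½(197)(0.128)² = 1.614 kg·m².
Taking A's sense as positive: L = (1.172)(45.3) − (1.132)(38.9) − (1.614)(24.7) = -30.82 kg·m²·rad/s.
Combined I = 1.172 + 1.132 + 1.614 = 3.918 kg·m².
ω_f = L / I = -30.82 / 3.918 = -7.865 rad/s.
KE_i = ½ΣIω² = 2551 J; KE_f = ½(3.918)(7.865)² = 121.2 J.
Fraction dissipated = (KE_i − KE_f)/KE_i = 0.9525.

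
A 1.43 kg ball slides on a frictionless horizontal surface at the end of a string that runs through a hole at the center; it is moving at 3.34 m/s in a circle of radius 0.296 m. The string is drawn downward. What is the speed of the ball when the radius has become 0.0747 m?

Central (radial) force ⇒ zero torque about the center ⇒ m v r is constant.
v₂ = v₁ r₁ / r₂ = (3.34)(0.296) / (0.0747) = 13.23 m/s.

v₂ ≈ 13.2 m/s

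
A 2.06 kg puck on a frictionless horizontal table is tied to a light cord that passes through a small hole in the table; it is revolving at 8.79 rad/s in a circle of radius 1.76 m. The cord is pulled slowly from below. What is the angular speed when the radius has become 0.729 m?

No torque about the axis ⇒ m r₁² ω₁ = m r₂² ω₂.
ω₂ = ω₁ (r₁/r₂)² = (8.79)(1.76/0.729)² = 51.23 rad/s.

ω₂ ≈ 51.2 rad/s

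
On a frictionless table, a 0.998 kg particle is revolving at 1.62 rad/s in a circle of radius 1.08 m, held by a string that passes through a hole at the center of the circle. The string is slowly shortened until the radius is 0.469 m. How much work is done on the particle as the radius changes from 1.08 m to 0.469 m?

W ≈ 6.57 J

The constraining force is radial, so m r² ω about the center is conserved.
ω₂ = ω₁ (r₁/r₂)² = (1.62)(1.08/0.469)² = 8.590 rad/s.
W = ΔKE = ½m(v₂² − v₁²) = 6.572 J.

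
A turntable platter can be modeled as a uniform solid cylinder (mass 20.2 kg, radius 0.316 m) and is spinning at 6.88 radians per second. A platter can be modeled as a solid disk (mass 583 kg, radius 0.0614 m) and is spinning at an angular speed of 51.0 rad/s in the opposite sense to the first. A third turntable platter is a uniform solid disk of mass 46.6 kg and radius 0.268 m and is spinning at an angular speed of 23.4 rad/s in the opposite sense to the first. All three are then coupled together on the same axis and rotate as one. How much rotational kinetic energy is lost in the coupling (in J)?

The coupling torques are internal; angular momentum about the shared axis is conserved.
Moments of inertia: I_A = ½(20.2)(0.316)² = 1.009 kg·m²; I_B = ½(583)(0.0614)² = 1.099 kg·m²; I_C = ½(46.6)(0.268)² = 1.673 kg·m².
Taking A's sense as positive: L = (1.009)(6.88) − (1.099)(51.0) − (1.673)(23.4) = -88.27 kg·m²·rad/s.
Combined I = 1.009 + 1.099 + 1.673 = 3.781 kg·m².
ω_f = L / I = -88.27 / 3.781 = -23.35 rad/s.
KE_i = ½ΣIω² = 1911 J; KE_f = ½(3.781)(23.35)² = 1030 J.

ΔKE lost ≈ 881 J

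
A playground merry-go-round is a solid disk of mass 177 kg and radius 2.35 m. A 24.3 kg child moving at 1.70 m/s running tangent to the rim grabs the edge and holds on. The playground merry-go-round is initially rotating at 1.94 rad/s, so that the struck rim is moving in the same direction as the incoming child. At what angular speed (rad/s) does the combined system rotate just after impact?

About the axle the impulsive forces during the collision are internal, so angular momentum about that axis is conserved.
I_p = ½(177)(2.35)² = 488.7 kg·m². Taking the sense of the child's angular momentum as positive, L_{child} = m v R = (24.3)(1.70)(2.35) = 97.08 kg·m²/s.
L_i = +I_p ω_p + m v R = +(488.7)(1.94) + 97.08 = 1045 kg·m²/s.
After sticking, I_f = I_p + m R² = 488.7 + (24.3)(2.35)² = 622.9 kg·m².
ω_f = L_i / I_f = 1045 / 622.9 = 1.678 rad/s.

|ω_f| ≈ 1.68 rad/s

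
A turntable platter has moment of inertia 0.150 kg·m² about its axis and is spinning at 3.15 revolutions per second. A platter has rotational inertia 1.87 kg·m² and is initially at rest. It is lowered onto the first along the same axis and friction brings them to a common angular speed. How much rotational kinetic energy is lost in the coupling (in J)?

ΔKE lost ≈ 27.2 J

The coupling torques are internal; angular momentum about the shared axis is conserved.
Taking A's sense as positive: L = (0.1500)(3.15) = 0.4725 kg·m²·rev/s.
Combined I = 0.1500 + 1.870 = 2.020 kg·m².
ω_f = L / I = 0.4725 / 2.020 = 0.2339 rev/s.
KE_i = ½ΣIω² = 29.38 J; KE_f = ½(2.020)(1.470)² = 2.182 J.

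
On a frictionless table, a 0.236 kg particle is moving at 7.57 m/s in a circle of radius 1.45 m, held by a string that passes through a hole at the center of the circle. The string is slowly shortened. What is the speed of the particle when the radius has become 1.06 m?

v₂ ≈ 10.4 m/s

Central (radial) force ⇒ zero torque about the center ⇒ m v r is constant.
v₂ = v₁ r₁ / r₂ = (7.57)(1.45) / (1.06) = 10.36 m/s.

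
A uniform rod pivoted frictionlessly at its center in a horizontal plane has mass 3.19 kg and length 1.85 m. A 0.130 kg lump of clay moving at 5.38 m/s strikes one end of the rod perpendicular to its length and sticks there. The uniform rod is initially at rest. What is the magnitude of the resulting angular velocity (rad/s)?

|ω_f| ≈ 0.634 rad/s

The axle reaction passes through the pivot and exerts no torque about it; angular momentum about the pivot is conserved through the impact.
I_p = (1/12)(3.19)(1.85)² = 0.9098 kg·m². Taking the sense of the lump of clay's angular momentum as positive, L_{lump} = m v R = (0.130)(5.38)(1.85/2) = 0.6469 kg·m²/s.
L_i = 0 + 0.6469 = 0.6469 kg·m²/s.
After sticking, I_f = I_p + m R² = 0.9098 + (0.130)(1.85/2)² = 1.021 kg·m².
ω_f = L_i / I_f = 0.6469 / 1.021 = 0.6336 rad/s.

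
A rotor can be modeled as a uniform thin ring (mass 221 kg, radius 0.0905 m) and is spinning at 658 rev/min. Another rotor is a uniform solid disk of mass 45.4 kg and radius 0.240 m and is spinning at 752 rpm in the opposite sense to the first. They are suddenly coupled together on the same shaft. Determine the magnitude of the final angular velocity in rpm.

|ω_f| ≈ 66.6 rpm

No external torque acts about the common axis, so total angular momentum is conserved.
Moments of inertia: I_A = (221)(0.0905)² = 1.810 kg·m²; I_B = ½(45.4)(0.240)² = 1.308 kg·m².
Taking A's sense as positive: L = (1.810)(658) − (1.308)(752) = 207.8 kg·m²·rpm.
Combined I = 1.810 + 1.308 = 3.118 kg·m².
ω_f = L / I = 207.8 / 3.118 = 66.64 rpm.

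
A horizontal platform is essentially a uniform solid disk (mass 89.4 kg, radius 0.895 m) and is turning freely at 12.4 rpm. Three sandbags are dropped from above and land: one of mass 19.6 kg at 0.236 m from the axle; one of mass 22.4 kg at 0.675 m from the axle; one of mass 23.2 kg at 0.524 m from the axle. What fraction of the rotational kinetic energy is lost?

No external torque acts about the axle; L_before = L_after.
I_p = ½(89.4)(0.895)² = 35.81 kg·m².
Added inertia Σmr² = (19.6)(0.236)² + (22.4)(0.675)² + (23.2)(0.524)² = 17.67 kg·m²; I_f = 35.81 + 17.67 = 53.47 kg·m².
ω_f = I_p ω_i / I_f = (35.81)(12.4) / 53.47 = 8.303 rpm.
KE_i = ½(35.81)(1.299 rad/s)² = 30.19 J; KE_f = ½(53.47)(0.8695)² = 20.21 J.
Fraction lost = 0.3304.

fraction ≈ 0.330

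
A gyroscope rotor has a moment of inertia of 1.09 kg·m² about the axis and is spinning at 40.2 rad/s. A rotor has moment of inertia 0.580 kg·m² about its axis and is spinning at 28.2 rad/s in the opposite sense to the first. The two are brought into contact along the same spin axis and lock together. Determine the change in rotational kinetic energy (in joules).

ΔKE ≈ -886 J

No external torque acts about the common axis, so total angular momentum is conserved.
Taking A's sense as positive: L = (1.090)(40.2) − (0.5800)(28.2) = 27.46 kg·m²·rad/s.
Combined I = 1.090 + 0.5800 = 1.670 kg·m².
ω_f = L / I = 27.46 / 1.670 = 16.44 rad/s.
KE_i = ½ΣIω² = 1111 J; KE_f = ½(1.670)(16.44)² = 225.8 J.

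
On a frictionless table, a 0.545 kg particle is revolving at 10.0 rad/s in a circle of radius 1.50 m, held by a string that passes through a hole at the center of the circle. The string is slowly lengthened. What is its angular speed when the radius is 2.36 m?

The constraining force is radial, so m r² ω about the center is conserved.
ω₂ = ω₁ (r₁/r₂)² = (10.0)(1.50/2.36)² = 4.040 rad/s.

ω₂ ≈ 4.04 rad/s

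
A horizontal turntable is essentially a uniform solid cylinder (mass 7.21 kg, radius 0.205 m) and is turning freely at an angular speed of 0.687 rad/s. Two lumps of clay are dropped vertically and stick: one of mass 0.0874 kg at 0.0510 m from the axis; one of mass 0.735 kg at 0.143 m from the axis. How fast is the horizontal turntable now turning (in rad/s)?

The added mass arrives with no angular momentum about the axis, and any external torque about the axis is negligible, so the system's angular momentum is conserved.
I_p = ½(7.21)(0.205)² = 0.1515 kg·m².
Added inertia Σmr² = (0.0874)(0.0510)² + (0.735)(0.143)² = 0.01526 kg·m²; I_f = 0.1515 + 0.01526 = 0.1668 kg·m².
ω_f = I_p ω_i / I_f = (0.1515)(0.687) / 0.1668 = 0.6241 rad/s.

ω_f ≈ 0.624 rad/s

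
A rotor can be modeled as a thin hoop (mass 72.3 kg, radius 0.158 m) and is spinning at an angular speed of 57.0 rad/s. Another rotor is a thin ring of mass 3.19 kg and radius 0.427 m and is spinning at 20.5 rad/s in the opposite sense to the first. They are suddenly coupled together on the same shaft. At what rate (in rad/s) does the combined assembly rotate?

The coupling torques are internal; angular momentum about the shared axis is conserved.
Moments of inertia: I_A = (72.3)(0.158)² = 1.805 kg·m²; I_B = (3.19)(0.427)² = 0.5816 kg·m².
Taking A's sense as positive: L = (1.805)(57.0) − (0.5816)(20.5) = 90.96 kg·m²·rad/s.
Combined I = 1.805 + 0.5816 = 2.387 kg·m².
ω_f = L / I = 90.96 / 2.387 = 38.11 rad/s.

|ω_f| ≈ 38.1 rad/s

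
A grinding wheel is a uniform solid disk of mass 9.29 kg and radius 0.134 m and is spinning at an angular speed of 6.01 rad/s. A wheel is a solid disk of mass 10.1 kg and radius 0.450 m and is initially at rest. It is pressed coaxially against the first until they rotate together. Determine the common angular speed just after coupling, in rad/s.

|ω_f| ≈ 0.453 rad/s

The coupling torques are internal; angular momentum about the shared axis is conserved.
Moments of inertia: I_A = ½(9.29)(0.134)² = 0.08341 kg·m²; I_B = ½(10.1)(0.450)² = 1.023 kg·m².
Taking A's sense as positive: L = (0.08341)(6.01) = 0.5013 kg·m²·rad/s.
Combined I = 0.08341 + 1.023 = 1.106 kg·m².
ω_f = L / I = 0.5013 / 1.106 = 0.4532 rad/s.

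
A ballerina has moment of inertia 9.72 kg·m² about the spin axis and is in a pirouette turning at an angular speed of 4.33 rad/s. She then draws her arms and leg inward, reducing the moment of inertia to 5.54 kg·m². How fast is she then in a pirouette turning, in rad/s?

ω₂ ≈ 7.60 rad/s

With no external torque about the axis, L is conserved: I₁ω₁ = I₂ω₂.
ω₂ = I₁ω₁ / I₂ = (9.720)(4.33 rad/s) / (5.540) = 7.597 rad/s.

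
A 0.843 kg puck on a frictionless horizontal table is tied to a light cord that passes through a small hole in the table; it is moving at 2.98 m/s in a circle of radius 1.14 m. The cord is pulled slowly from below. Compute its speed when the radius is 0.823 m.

v₂ ≈ 4.13 m/s

Central (radial) force ⇒ zero torque about the center ⇒ m v r is constant.
v₂ = v₁ r₁ / r₂ = (2.98)(1.14) / (0.823) = 4.128 m/s.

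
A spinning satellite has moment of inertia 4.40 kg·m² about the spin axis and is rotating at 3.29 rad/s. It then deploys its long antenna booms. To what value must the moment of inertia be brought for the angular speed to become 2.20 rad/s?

With no external torque about the axis, L is conserved: I₁ω₁ = I₂ω₂.
I₂ = I₁ω₁ / ω₂ = (4.40)(3.29) / (2.20) = 6.580 kg·m².

I₂ ≈ 6.58 kg·m²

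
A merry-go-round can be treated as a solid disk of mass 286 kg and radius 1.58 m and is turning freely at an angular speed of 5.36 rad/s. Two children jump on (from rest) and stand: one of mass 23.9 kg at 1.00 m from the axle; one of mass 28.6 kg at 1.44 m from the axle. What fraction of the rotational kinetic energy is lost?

fraction ≈ 0.189

The added mass arrives with no angular momentum about the axle, and any external torque about the axle is negligible, so the system's angular momentum is conserved.
I_p = ½(286)(1.58)² = 357.0 kg·m².
Added inertia Σmr² = (23.9)(1.00)² + (28.6)(1.44)² = 83.20 kg·m²; I_f = 357.0 + 83.20 = 440.2 kg·m².
ω_f = I_p ω_i / I_f = (357.0)(5.36) / 440.2 = 4.347 rad/s.
KE_i = ½(357.0)(5.360 rad/s)² = 5128 J; KE_f = ½(440.2)(4.347)² = 4159 J.
Fraction lost = 0.1890.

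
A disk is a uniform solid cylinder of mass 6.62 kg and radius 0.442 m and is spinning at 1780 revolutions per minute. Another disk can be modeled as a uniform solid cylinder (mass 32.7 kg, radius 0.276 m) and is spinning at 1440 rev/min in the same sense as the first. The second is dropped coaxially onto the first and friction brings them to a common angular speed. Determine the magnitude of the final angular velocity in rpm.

No external torque acts about the common axis, so total angular momentum is conserved.
Moments of inertia: I_A = ½(6.62)(0.442)² = 0.6467 kg·m²; I_B = ½(32.7)(0.276)² = 1.245 kg·m².
Taking A's sense as positive: L = (0.6467)(1780) + (1.245)(1440) = 2945 kg·m²·rpm.
Combined I = 0.6467 + 1.245 = 1.892 kg·m².
ω_f = L / I = 2945 / 1.892 = 1556 rpm.

|ω_f| ≈ 1560 rpm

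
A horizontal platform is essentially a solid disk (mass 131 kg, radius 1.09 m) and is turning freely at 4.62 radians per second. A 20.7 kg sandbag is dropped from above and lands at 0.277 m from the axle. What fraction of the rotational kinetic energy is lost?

The added mass arrives with no angular momentum about the axle, and any external torque about the axle is negligible, so the system's angular momentum is conserved.
I_p = ½(131)(1.09)² = 77.82 kg·m².
Added inertia Σmr² = (20.7)(0.277)² = 1.588 kg·m²; I_f = 77.82 + 1.588 = 79.41 kg·m².
ω_f = I_p ω_i / I_f = (77.82)(4.62) / 79.41 = 4.528 rad/s.
KE_i = ½(77.82)(4.620 rad/s)² = 830.5 J; KE_f = ½(79.41)(4.528)² = 813.9 J.
Fraction lost = 0.02000.

fraction ≈ 0.0200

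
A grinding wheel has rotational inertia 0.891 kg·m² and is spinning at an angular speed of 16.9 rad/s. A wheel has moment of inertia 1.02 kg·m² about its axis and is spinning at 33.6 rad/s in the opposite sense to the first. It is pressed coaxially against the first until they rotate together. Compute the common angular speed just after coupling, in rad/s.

The coupling torques are internal; angular momentum about the shared axis is conserved.
Taking A's sense as positive: L = (0.8910)(16.9) − (1.020)(33.6) = -19.21 kg·m²·rad/s.
Combined I = 0.8910 + 1.020 = 1.911 kg·m².
ω_f = L / I = -19.21 / 1.911 = -10.05 rad/s.

|ω_f| ≈ 10.1 rad/s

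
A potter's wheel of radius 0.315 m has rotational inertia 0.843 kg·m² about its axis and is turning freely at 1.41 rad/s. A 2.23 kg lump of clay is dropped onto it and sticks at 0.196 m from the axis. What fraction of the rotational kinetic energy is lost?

No external torque acts about the axis; L_before = L_after.
Added inertia Σmr² = (2.23)(0.196)² = 0.08567 kg·m²; I_f = 0.8430 + 0.08567 = 0.9287 kg·m².
ω_f = I_p ω_i / I_f = (0.8430)(1.41) / 0.9287 = 1.280 rad/s.
KE_i = ½(0.8430)(1.410 rad/s)² = 0.8380 J; KE_f = ½(0.9287)(1.280)² = 0.7607 J.
Fraction lost = 0.09225.

fraction ≈ 0.0922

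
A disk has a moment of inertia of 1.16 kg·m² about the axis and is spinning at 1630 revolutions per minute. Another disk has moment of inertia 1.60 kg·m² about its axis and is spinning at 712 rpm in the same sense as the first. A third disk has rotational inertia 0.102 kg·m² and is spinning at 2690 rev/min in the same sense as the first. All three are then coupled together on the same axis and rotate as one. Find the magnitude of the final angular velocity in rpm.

|ω_f| ≈ 1150 rpm

No external torque acts about the common axis, so total angular momentum is conserved.
Taking A's sense as positive: L = (1.160)(1630) + (1.600)(712) + (0.1020)(2690) = 3304 kg·m²·rpm.
Combined I = 1.160 + 1.600 + 0.1020 = 2.862 kg·m².
ω_f = L / I = 3304 / 2.862 = 1155 rpm.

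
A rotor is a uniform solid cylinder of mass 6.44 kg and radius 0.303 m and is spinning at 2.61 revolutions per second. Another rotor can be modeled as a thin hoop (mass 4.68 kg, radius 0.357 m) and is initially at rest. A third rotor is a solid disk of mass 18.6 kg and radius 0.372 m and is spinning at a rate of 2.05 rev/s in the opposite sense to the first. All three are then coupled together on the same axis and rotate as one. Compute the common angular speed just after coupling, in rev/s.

|ω_f| ≈ 0.857 rev/s

No external torque acts about the common axis, so total angular momentum is conserved.
Moments of inertia: I_A = ½(6.44)(0.303)² = 0.2956 kg·m²; I_B = (4.68)(0.357)² = 0.5965 kg·m²; I_C = ½(18.6)(0.372)² = 1.287 kg·m².
Taking A's sense as positive: L = (0.2956)(2.61) − (1.287)(2.05) = -1.867 kg·m²·rev/s.
Combined I = 0.2956 + 0.5965 + 1.287 = 2.179 kg·m².
ω_f = L / I = -1.867 / 2.179 = -0.8567 rev/s.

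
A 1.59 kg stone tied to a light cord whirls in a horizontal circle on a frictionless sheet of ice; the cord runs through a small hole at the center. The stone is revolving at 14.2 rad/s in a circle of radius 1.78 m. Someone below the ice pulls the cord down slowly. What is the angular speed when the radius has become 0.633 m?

ω₂ ≈ 112 rad/s

The constraining force is radial, so m r² ω about the center is conserved.
ω₂ = ω₁ (r₁/r₂)² = (14.2)(1.78/0.633)² = 112.3 rad/s.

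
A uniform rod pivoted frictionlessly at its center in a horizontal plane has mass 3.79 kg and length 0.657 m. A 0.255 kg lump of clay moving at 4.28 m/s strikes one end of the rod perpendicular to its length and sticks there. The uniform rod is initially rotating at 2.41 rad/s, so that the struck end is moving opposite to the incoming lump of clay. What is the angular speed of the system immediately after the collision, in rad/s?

|ω_f| ≈ 0.183 rad/s

About the pivot the impulsive forces during the collision are internal, so angular momentum about that axis is conserved.
I_p = (1/12)(3.79)(0.657)² = 0.1363 kg·m². Taking the sense of the lump of clay's angular momentum as positive, L_{lump} = m v R = (0.255)(4.28)(0.657/2) = 0.3585 kg·m²/s.
L_i = −I_p ω_p + m v R = −(0.1363)(2.41) + 0.3585 = 0.02997 kg·m²/s.
After sticking, I_f = I_p + m R² = 0.1363 + (0.255)(0.657/2)² = 0.1638 kg·m².
ω_f = L_i / I_f = 0.02997 / 0.1638 = 0.1829 rad/s.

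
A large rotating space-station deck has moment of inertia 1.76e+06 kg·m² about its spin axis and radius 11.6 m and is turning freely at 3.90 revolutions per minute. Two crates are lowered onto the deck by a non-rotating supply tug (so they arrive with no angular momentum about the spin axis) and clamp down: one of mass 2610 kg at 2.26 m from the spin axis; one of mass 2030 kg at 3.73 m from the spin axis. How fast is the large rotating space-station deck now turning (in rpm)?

ω_f ≈ 3.81 rpm

No external torque acts about the spin axis; L_before = L_after.
Added inertia Σmr² = (2610)(2.26)² + (2030)(3.73)² = 41570 kg·m²; I_f = 1.760e+06 + 41570 = 1.802e+06 kg·m².
ω_f = I_p ω_i / I_f = (1.760e+06)(3.90) / 1.802e+06 = 3.810 rpm.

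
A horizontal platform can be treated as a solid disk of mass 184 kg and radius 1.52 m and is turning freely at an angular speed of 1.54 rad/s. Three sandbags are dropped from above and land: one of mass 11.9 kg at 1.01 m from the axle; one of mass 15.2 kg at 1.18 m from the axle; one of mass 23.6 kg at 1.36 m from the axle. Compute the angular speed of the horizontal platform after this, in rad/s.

ω_f ≈ 1.13 rad/s

No external torque acts about the axle; L_before = L_after.
I_p = ½(184)(1.52)² = 212.6 kg·m².
Added inertia Σmr² = (11.9)(1.01)² + (15.2)(1.18)² + (23.6)(1.36)² = 76.95 kg·m²; I_f = 212.6 + 76.95 = 289.5 kg·m².
ω_f = I_p ω_i / I_f = (212.6)(1.54) / 289.5 = 1.131 rad/s.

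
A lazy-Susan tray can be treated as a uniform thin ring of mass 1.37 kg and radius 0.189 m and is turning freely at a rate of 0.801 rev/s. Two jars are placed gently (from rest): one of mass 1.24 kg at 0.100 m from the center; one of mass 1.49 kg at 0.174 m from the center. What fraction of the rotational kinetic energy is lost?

No external torque acts about the center; L_before = L_after.
I_p = (1.37)(0.189)² = 0.04894 kg·m².
Added inertia Σmr² = (1.24)(0.100)² + (1.49)(0.174)² = 0.05751 kg·m²; I_f = 0.04894 + 0.05751 = 0.1064 kg·m².
ω_f = I_p ω_i / I_f = (0.04894)(0.801) / 0.1064 = 0.3682 rev/s.
KE_i = ½(0.04894)(5.033 rad/s)² = 0.6198 J; KE_f = ½(0.1064)(2.314)² = 0.2849 J.
Fraction lost = 0.5403.

fraction ≈ 0.540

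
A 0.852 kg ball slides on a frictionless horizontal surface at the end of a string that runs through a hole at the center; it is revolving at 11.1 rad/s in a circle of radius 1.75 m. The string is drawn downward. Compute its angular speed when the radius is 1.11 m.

ω₂ ≈ 27.6 rad/s

The constraining force is radial, so m r² ω about the center is conserved.
ω₂ = ω₁ (r₁/r₂)² = (11.1)(1.75/1.11)² = 27.59 rad/s.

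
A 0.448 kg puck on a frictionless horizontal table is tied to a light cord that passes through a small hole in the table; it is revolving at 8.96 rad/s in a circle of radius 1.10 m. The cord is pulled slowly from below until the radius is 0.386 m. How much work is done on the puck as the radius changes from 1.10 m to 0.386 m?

W ≈ 155 J

The constraining force is radial, so m r² ω about the center is conserved.
ω₂ = ω₁ (r₁/r₂)² = (8.96)(1.10/0.386)² = 72.76 rad/s.
W = ΔKE = ½m(v₂² − v₁²) = 155.0 J.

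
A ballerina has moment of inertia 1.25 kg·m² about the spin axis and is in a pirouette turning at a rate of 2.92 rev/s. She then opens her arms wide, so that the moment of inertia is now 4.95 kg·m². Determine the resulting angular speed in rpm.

No external torque acts about the spin axis, so angular momentum is conserved.
ω₂ = I₁ω₁ / I₂ = (1.250)(2.92 rev/s) / (4.950) = 0.7374 rev/s = 44.24 rpm.

ω₂ ≈ 44.2 rpm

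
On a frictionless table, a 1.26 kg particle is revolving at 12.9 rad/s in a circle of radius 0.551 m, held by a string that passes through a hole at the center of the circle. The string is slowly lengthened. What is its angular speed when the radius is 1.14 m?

ω₂ ≈ 3.01 rad/s

The constraining force is radial, so m r² ω about the center is conserved.
ω₂ = ω₁ (r₁/r₂)² = (12.9)(0.551/1.14)² = 3.014 rad/s.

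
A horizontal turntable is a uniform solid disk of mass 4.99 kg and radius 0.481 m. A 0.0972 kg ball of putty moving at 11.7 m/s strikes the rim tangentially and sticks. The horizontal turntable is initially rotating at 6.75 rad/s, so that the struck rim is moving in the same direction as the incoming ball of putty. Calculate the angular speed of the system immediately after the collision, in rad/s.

About the axle the impulsive forces during the collision are internal, so angular momentum about that axis is conserved.
I_p = ½(4.99)(0.481)² = 0.5772 kg·m². Taking the sense of the ball of putty's angular momentum as positive, L_{ball} = m v R = (0.0972)(11.7)(0.481) = 0.5470 kg·m²/s.
L_i = +I_p ω_p + m v R = +(0.5772)(6.75) + 0.5470 = 4.443 kg·m²/s.
After sticking, I_f = I_p + m R² = 0.5772 + (0.0972)(0.481)² = 0.5997 kg·m².
ω_f = L_i / I_f = 4.443 / 0.5997 = 7.409 rad/s.

|ω_f| ≈ 7.41 rad/s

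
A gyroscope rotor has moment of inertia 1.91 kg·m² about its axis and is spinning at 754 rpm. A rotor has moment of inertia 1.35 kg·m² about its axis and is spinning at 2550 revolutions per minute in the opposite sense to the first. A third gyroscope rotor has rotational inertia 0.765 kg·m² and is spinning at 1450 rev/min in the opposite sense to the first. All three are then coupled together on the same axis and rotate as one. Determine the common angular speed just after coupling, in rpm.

|ω_f| ≈ 773 rpm

No external torque acts about the common axis, so total angular momentum is conserved.
Taking A's sense as positive: L = (1.910)(754) − (1.350)(2550) − (0.7650)(1450) = -3112 kg·m²·rpm.
Combined I = 1.910 + 1.350 + 0.7650 = 4.025 kg·m².
ω_f = L / I = -3112 / 4.025 = -773.1 rpm.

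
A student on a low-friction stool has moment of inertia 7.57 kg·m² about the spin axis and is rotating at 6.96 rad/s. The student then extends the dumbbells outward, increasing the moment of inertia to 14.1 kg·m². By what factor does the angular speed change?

With no external torque about the axis, L is conserved: I₁ω₁ = I₂ω₂.
ω₂/ω₁ = I₁/I₂ = 7.570 / 14.10 = 0.5369.

ω₂/ω₁ ≈ 0.537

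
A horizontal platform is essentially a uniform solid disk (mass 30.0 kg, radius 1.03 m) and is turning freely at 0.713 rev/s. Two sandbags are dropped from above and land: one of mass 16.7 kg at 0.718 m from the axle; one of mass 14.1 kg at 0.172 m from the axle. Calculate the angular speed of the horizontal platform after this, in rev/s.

ω_f ≈ 0.455 rev/s

The added mass arrives with no angular momentum about the axle, and any external torque about the axle is negligible, so the system's angular momentum is conserved.
I_p = ½(30.0)(1.03)² = 15.91 kg·m².
Added inertia Σmr² = (16.7)(0.718)² + (14.1)(0.172)² = 9.026 kg·m²; I_f = 15.91 + 9.026 = 24.94 kg·m².
ω_f = I_p ω_i / I_f = (15.91)(0.713) / 24.94 = 0.4549 rev/s.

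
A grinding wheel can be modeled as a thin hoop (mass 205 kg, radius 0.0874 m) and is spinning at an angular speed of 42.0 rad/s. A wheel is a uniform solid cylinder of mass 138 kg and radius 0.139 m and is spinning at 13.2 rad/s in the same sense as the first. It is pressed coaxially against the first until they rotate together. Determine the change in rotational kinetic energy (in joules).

ΔKE ≈ -299 J

No external torque acts about the common axis, so total angular momentum is conserved.
Moments of inertia: I_A = (205)(0.0874)² = 1.566 kg·m²; I_B = ½(138)(0.139)² = 1.333 kg·m².
Taking A's sense as positive: L = (1.566)(42.0) + (1.333)(13.2) = 83.37 kg·m²·rad/s.
Combined I = 1.566 + 1.333 = 2.899 kg·m².
ω_f = L / I = 83.37 / 2.899 = 28.76 rad/s.
KE_i = ½ΣIω² = 1497 J; KE_f = ½(2.899)(28.76)² = 1199 J.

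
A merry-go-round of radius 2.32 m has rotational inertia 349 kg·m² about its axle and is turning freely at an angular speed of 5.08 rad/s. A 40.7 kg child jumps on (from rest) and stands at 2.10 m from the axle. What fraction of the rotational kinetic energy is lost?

The added mass arrives with no angular momentum about the axle, and any external torque about the axle is negligible, so the system's angular momentum is conserved.
Added inertia Σmr² = (40.7)(2.10)² = 179.5 kg·m²; I_f = 349.0 + 179.5 = 528.5 kg·m².
ω_f = I_p ω_i / I_f = (349.0)(5.08) / 528.5 = 3.355 rad/s.
KE_i = ½(349.0)(5.080 rad/s)² = 4503 J; KE_f = ½(528.5)(3.355)² = 2974 J.
Fraction lost = 0.3396.

fraction ≈ 0.340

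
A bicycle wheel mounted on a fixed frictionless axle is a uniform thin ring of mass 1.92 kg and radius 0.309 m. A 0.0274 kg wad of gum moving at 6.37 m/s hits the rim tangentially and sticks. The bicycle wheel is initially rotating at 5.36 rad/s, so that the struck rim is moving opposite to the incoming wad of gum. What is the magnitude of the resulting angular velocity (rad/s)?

|ω_f| ≈ 4.99 rad/s

The axle reaction passes through the axle and exerts no torque about it; angular momentum about the axle is conserved through the impact.
I_p = (1.92)(0.309)² = 0.1833 kg·m². Taking the sense of the wad of gum's angular momentum as positive, L_{wad} = m v R = (0.0274)(6.37)(0.309) = 0.05393 kg·m²/s.
L_i = −I_p ω_p + m v R = −(0.1833)(5.36) + 0.05393 = -0.9287 kg·m²/s.
After sticking, I_f = I_p + m R² = 0.1833 + (0.0274)(0.309)² = 0.1859 kg·m².
ω_f = L_i / I_f = -0.9287 / 0.1859 = -4.995 rad/s.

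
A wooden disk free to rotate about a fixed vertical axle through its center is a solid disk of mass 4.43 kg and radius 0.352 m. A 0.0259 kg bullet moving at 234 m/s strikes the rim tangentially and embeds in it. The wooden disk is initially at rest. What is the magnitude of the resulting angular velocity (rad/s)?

|ω_f| ≈ 7.68 rad/s

The axle reaction passes through the axle and exerts no torque about it; angular momentum about the axle is conserved through the impact.
I_p = ½(4.43)(0.352)² = 0.2744 kg·m². Taking the sense of the bullet's angular momentum as positive, L_{bullet} = m v R = (0.0259)(234)(0.352) = 2.133 kg·m²/s.
L_i = 0 + 2.133 = 2.133 kg·m²/s.
After sticking, I_f = I_p + m R² = 0.2744 + (0.0259)(0.352)² = 0.2777 kg·m².
ω_f = L_i / I_f = 2.133 / 0.2777 = 7.683 rad/s.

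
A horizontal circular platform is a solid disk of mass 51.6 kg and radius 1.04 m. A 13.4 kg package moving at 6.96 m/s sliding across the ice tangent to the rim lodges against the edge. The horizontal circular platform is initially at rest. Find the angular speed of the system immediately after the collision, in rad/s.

About the central axle the impulsive forces during the collision are internal, so angular momentum about that axis is conserved.
I_p = ½(51.6)(1.04)² = 27.91 kg·m². Taking the sense of the package's angular momentum as positive, L_{package} = m v R = (13.4)(6.96)(1.04) = 96.99 kg·m²/s.
L_i = 0 + 96.99 = 96.99 kg·m²/s.
After sticking, I_f = I_p + m R² = 27.91 + (13.4)(1.04)² = 42.40 kg·m².
ω_f = L_i / I_f = 96.99 / 42.40 = 2.288 rad/s.

|ω_f| ≈ 2.29 rad/s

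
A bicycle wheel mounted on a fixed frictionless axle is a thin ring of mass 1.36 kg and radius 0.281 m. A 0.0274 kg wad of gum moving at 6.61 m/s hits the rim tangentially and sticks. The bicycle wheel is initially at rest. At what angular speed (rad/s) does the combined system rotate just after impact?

The axle reaction passes through the axle and exerts no torque about it; angular momentum about the axle is conserved through the impact.
I_p = (1.36)(0.281)² = 0.1074 kg·m². Taking the sense of the wad of gum's angular momentum as positive, L_{wad} = m v R = (0.0274)(6.61)(0.281) = 0.05089 kg·m²/s.
L_i = 0 + 0.05089 = 0.05089 kg·m²/s.
After sticking, I_f = I_p + m R² = 0.1074 + (0.0274)(0.281)² = 0.1096 kg·m².
ω_f = L_i / I_f = 0.05089 / 0.1096 = 0.4646 rad/s.

|ω_f| ≈ 0.465 rad/s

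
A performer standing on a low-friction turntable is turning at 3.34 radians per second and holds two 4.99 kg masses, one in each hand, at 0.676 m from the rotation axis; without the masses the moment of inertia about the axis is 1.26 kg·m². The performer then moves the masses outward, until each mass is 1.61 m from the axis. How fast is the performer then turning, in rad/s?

ω₂ ≈ 0.717 rad/s

No external torque acts about the spin axis, so angular momentum is conserved.
I₁ = 1.26 + 2(4.99)(0.676)² = 5.821 kg·m²; I₂ = 1.26 + 2(4.99)(1.61)² = 27.13 kg·m².
ω₂ = I₁ω₁ / I₂ = (5.821)(3.34 rad/s) / (27.13) = 0.7166 rad/s.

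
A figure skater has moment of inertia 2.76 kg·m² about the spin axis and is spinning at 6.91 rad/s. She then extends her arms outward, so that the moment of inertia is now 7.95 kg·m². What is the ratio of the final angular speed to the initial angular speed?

ω₂/ω₁ ≈ 0.347

With no external torque about the axis, L is conserved: I₁ω₁ = I₂ω₂.
ω₂/ω₁ = I₁/I₂ = 2.760 / 7.950 = 0.3472.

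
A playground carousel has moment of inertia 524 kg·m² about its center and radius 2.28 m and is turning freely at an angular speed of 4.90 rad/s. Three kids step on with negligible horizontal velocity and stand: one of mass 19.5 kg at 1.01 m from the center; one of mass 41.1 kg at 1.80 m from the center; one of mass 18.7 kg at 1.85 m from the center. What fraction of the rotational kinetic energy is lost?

fraction ≈ 0.293

The added mass arrives with no angular momentum about the center, and any external torque about the center is negligible, so the system's angular momentum is conserved.
Added inertia Σmr² = (19.5)(1.01)² + (41.1)(1.80)² + (18.7)(1.85)² = 217.1 kg·m²; I_f = 524.0 + 217.1 = 741.1 kg·m².
ω_f = I_p ω_i / I_f = (524.0)(4.90) / 741.1 = 3.465 rad/s.
KE_i = ½(524.0)(4.900 rad/s)² = 6291 J; KE_f = ½(741.1)(3.465)² = 4448 J.
Fraction lost = 0.2929.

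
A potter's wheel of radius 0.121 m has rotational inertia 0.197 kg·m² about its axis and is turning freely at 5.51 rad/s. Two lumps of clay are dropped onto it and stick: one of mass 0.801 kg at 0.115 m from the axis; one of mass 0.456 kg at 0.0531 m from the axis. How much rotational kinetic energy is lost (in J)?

energy lost ≈ 0.170 J

The added mass arrives with no angular momentum about the axis, and any external torque about the axis is negligible, so the system's angular momentum is conserved.
Added inertia Σmr² = (0.801)(0.115)² + (0.456)(0.0531)² = 0.01188 kg·m²; I_f = 0.1970 + 0.01188 = 0.2089 kg·m².
ω_f = I_p ω_i / I_f = (0.1970)(5.51) / 0.2089 = 5.197 rad/s.
KE_i = ½(0.1970)(5.510 rad/s)² = 2.990 J; KE_f = ½(0.2089)(5.197)² = 2.820 J.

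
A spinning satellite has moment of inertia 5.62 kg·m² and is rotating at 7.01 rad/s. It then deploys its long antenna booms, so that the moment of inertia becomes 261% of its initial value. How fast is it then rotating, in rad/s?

Angular momentum about the spin axis is conserved since the torque about it is zero.
I₂ = 2.61 × 5.62 = 14.67 kg·m².
ω₂ = I₁ω₁ / I₂ = (5.620)(7.01 rad/s) / (14.67) = 2.686 rad/s.

ω₂ ≈ 2.69 rad/s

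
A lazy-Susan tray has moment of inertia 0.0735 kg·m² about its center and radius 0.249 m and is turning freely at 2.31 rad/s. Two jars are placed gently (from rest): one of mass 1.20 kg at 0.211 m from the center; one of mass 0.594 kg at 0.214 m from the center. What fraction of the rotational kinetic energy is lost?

No external torque acts about the center; L_before = L_after.
Added inertia Σmr² = (1.20)(0.211)² + (0.594)(0.214)² = 0.08063 kg·m²; I_f = 0.07350 + 0.08063 = 0.1541 kg·m².
ω_f = I_p ω_i / I_f = (0.07350)(2.31) / 0.1541 = 1.102 rad/s.
KE_i = ½(0.07350)(2.310 rad/s)² = 0.1961 J; KE_f = ½(0.1541)(1.102)² = 0.09352 J.
Fraction lost = 0.5231.

fraction ≈ 0.523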